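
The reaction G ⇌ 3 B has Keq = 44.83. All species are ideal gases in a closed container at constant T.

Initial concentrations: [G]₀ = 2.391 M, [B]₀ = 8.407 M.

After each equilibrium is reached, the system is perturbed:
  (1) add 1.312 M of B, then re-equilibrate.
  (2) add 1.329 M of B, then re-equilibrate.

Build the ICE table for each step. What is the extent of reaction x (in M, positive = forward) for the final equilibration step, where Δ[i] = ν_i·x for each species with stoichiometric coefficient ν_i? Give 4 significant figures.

x = -0.3828 M

Q₀ = 248.5 vs Keq = 44.83 ⇒ Q>K, reverse
Step 1:
                    G           B
  Initial       2.391       8.407
  Change         1.02       -3.06
  Equil         3.411       5.347
  solve Keq expr → x = -1.02; check Q = 44.83
Then add 1.312 M of B.
Step 2:
                    G           B
  Initial       3.411       6.659
  Change       0.3744      -1.123
  Equil         3.785       5.536
  solve Keq expr → x = -0.3744; check Q = 44.83
Then add 1.329 M of B.
Step 3:
                    G           B
  Initial       3.785       6.865
  Change       0.3828      -1.148
  Equil         4.168       5.717
  solve Keq expr → x = -0.3828; check Q = 44.83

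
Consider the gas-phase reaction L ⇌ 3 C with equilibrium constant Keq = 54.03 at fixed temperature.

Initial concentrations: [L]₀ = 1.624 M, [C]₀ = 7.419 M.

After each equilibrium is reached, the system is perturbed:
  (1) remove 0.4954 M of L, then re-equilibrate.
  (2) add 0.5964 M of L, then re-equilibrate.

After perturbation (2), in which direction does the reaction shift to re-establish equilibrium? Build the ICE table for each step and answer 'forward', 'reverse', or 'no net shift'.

Q₀ = 251.4 vs Keq = 54.03 ⇒ Q>K, reverse
Step 1:
                  L         C
  Initial     1.624     7.419
  Change      0.784    -2.352
  Equil       2.408     5.067
  solve Keq expr → x = -0.784; check Q = 54.03
Then remove 0.4954 M of L.
Step 2:
                  L         C
  Initial     1.913     5.067
  Change    0.09844   -0.2953
  Equil       2.011     4.772
  solve Keq expr → x = -0.09844; check Q = 54.03
Then add 0.5964 M of L.
Step 3:
                  L         C
  Initial     2.607     4.772
  Change    -0.1174    0.3522
  Equil        2.49     5.124
  solve Keq expr → x = 0.1174; check Q = 54.03

Direction: forward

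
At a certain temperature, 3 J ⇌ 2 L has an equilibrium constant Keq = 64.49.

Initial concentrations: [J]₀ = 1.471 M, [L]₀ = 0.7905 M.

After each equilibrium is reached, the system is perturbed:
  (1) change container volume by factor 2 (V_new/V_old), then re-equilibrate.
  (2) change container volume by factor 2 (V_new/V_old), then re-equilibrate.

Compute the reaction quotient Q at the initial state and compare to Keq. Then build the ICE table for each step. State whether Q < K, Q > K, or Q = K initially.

Q₀ = 0.1963 vs Keq = 64.49 ⇒ Q<K, forward
Step 1:
                   J          L
  init         1.471     0.7905
  Δ           -1.137     0.7581
  eq          0.3338      1.549
  solve Keq expr → x = 0.3791; check Q = 64.49
Then change container volume by factor 2 (V_new/V_old).
Step 2:
                   J          L
  init        0.1669     0.7743
  Δ          0.03868   -0.02579
  eq          0.2056     0.7485
  solve Keq expr → x = -0.01289; check Q = 64.49
Then change container volume by factor 2 (V_new/V_old).
Step 3:
                   J          L
  init        0.1028     0.3743
  Δ          0.02313   -0.01542
  eq          0.1259     0.3588
  solve Keq expr → x = -0.007711; check Q = 64.49

Q₀ = 0.1963; Q < K (proceeds forward)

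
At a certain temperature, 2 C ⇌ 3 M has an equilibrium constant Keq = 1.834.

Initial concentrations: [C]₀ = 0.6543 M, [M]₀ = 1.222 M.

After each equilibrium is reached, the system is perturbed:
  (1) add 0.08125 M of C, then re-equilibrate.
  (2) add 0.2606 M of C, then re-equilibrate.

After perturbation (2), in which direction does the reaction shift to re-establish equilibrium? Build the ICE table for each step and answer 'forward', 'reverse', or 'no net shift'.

Q₀ = 4.262 vs Keq = 1.834 ⇒ Q>K, reverse
Step 1:
                    C           M
  I            0.6543       1.222
  C            0.1241     -0.1862
  E            0.7784       1.036
  solve Keq expr → x = -0.06206; check Q = 1.834
Then add 0.08125 M of C.
Step 2:
                    C           M
  I            0.8597       1.036
  C          -0.02999     0.04499
  E            0.8297       1.081
  solve Keq expr → x = 0.015; check Q = 1.834
Then add 0.2606 M of C.
Step 3:
                    C           M
  I              1.09       1.081
  C          -0.09367      0.1405
  E            0.9966       1.221
  solve Keq expr → x = 0.04683; check Q = 1.834

Direction: forward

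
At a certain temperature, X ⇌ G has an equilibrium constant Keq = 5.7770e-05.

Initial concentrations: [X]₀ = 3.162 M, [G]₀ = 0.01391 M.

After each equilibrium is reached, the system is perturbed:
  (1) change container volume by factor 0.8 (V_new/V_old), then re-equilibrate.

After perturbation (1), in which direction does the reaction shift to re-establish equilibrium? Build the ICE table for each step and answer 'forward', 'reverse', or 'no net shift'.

Direction: no net shift

Q₀ = 0.004399 vs Keq = 5.7770e-05 ⇒ Q>K, reverse
Step 1:
                   X          G
  Initial      3.162    0.01391
  Change     0.01373   -0.01373
  Equil        3.176 1.8346e-04
  solve Keq expr → x = -0.01373; check Q = 5.7770e-05
Then change container volume by factor 0.8 (V_new/V_old).
Step 2:
                   X          G
  Initial       3.97 2.2933e-04
  Change           0          0
  Equil         3.97 2.2933e-04
  solve Keq expr → x = 0; check Q = 5.7770e-05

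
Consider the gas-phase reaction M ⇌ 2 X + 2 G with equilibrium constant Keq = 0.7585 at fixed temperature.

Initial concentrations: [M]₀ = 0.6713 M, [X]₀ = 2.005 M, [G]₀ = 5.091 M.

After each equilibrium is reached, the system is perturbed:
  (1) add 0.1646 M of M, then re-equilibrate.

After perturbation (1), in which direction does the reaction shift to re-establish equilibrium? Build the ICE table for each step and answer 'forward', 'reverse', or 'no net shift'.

Direction: forward

Q₀ = 155.2 vs Keq = 0.7585 ⇒ Q>K, reverse
Step 1:
                    M           X           G
  I            0.6713       2.005       5.091
  C            0.8449       -1.69       -1.69
  E             1.516      0.3153       3.401
  solve Keq expr → x = -0.8449; check Q = 0.7585
Then add 0.1646 M of M.
Step 2:
                    M           X           G
  I             1.681      0.3153       3.401
  C         -0.007272     0.01454     0.01454
  E             1.673      0.3298       3.416
  solve Keq expr → x = 0.007272; check Q = 0.7585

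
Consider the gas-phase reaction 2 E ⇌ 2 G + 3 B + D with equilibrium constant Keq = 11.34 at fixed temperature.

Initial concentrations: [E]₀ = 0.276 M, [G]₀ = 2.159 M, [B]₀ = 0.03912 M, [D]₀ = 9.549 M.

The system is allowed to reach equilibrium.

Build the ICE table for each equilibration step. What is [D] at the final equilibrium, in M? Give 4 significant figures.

Q₀ = 0.03498 vs Keq = 11.34 ⇒ Q<K, forward
Step 1:
                   E          G          B          D
  init         0.276      2.159    0.03912      9.549
  Δ          -0.1016     0.1016     0.1524    0.05081
  eq          0.1744      2.261     0.1916        9.6
  solve Keq expr → x = 0.05081; check Q = 11.34

[D]_eq = 9.6 M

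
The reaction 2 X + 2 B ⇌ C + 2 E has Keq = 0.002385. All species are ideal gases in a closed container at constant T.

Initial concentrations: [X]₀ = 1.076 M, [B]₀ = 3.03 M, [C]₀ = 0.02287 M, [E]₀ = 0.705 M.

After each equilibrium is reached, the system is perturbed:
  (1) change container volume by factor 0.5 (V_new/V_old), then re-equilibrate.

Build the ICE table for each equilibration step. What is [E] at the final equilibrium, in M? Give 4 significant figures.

Q₀ = 0.001069 vs Keq = 0.002385 ⇒ Q<K, forward
Step 1:
                   X          B          C          E
  Initial      1.076       3.03    0.02287      0.705
  Change    -0.03772   -0.03772    0.01886    0.03772
  Equil        1.038      2.992    0.04173     0.7427
  solve Keq expr → x = 0.01886; check Q = 0.002385
Then change container volume by factor 0.5 (V_new/V_old).
Step 2:
                   X          B          C          E
  Initial      2.077      5.985    0.08346      1.485
  Change    -0.09391   -0.09391    0.04696    0.09391
  Equil        1.983      5.891     0.1304      1.579
  solve Keq expr → x = 0.04696; check Q = 0.002385

[E]_eq = 1.579 M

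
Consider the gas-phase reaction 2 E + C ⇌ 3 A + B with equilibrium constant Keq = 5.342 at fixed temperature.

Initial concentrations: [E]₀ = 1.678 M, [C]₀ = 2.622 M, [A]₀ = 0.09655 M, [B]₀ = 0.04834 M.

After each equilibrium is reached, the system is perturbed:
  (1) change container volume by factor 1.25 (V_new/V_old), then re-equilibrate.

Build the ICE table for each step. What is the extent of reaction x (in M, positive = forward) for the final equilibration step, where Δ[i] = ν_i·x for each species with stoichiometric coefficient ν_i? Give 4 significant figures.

Q₀ = 5.8931e-06 vs Keq = 5.342 ⇒ Q<K, forward
Step 1:
                    E           C           A           B
  init          1.678       2.622     0.09655     0.04834
  Δ            -1.121     -0.5604       1.681      0.5604
  eq           0.5572       2.062       1.778      0.6087
  solve Keq expr → x = 0.5604; check Q = 5.342
Then change container volume by factor 1.25 (V_new/V_old).
Step 2:
                    E           C           A           B
  init         0.4458       1.649       1.422       0.487
  Δ          -0.02464    -0.01232     0.03696     0.01232
  eq           0.4212       1.637       1.459      0.4993
  solve Keq expr → x = 0.01232; check Q = 5.342

x = 0.01232 M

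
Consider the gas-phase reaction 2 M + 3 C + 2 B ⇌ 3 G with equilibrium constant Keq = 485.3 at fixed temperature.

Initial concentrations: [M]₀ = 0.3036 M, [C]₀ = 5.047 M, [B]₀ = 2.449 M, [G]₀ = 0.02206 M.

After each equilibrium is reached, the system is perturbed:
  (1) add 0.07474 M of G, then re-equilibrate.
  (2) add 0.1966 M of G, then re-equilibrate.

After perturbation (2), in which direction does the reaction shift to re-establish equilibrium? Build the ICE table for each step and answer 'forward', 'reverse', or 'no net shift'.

Q₀ = 1.5106e-07 vs Keq = 485.3 ⇒ Q<K, forward
Step 1:
                   M          C          B          G
  init        0.3036      5.047      2.449    0.02206
  Δ          -0.3029    -0.4543    -0.3029     0.4543
  eq      7.0665e-04      4.593      2.146     0.4764
  solve Keq expr → x = 0.1514; check Q = 485.3
Then add 0.07474 M of G.
Step 2:
                   M          C          B          G
  init    7.0665e-04      4.593      2.146     0.5511
  Δ       1.7189e-04 2.5784e-04 1.7189e-04 -2.5784e-04
  eq      8.7854e-04      4.593      2.146     0.5509
  solve Keq expr → x = -8.5947e-05; check Q = 485.3
Then add 0.1966 M of G.
Step 3:
                   M          C          B          G
  init    8.7854e-04      4.593      2.146     0.7475
  Δ       5.0726e-04 7.6089e-04 5.0726e-04 -7.6089e-04
  eq        0.001386      4.594      2.147     0.7467
  solve Keq expr → x = -2.5363e-04; check Q = 485.3

Direction: reverse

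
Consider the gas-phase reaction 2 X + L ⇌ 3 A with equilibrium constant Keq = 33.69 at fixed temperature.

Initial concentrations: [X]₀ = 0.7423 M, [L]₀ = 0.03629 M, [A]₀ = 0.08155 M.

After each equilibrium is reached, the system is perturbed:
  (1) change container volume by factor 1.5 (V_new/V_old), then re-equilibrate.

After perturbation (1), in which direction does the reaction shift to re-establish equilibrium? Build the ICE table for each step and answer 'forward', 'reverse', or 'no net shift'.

Q₀ = 0.02712 vs Keq = 33.69 ⇒ Q<K, forward
Step 1:
                    X           L           A
  init         0.7423     0.03629     0.08155
  Δ          -0.07169    -0.03584      0.1075
  eq           0.6706  4.4617e-04      0.1891
  solve Keq expr → x = 0.03584; check Q = 33.69
Then change container volume by factor 1.5 (V_new/V_old).
Step 2:
                    X           L           A
  init         0.4471  2.9745e-04      0.1261
  Δ                 0           0           0
  eq           0.4471  2.9745e-04      0.1261
  solve Keq expr → x = 0; check Q = 33.69

Direction: no net shift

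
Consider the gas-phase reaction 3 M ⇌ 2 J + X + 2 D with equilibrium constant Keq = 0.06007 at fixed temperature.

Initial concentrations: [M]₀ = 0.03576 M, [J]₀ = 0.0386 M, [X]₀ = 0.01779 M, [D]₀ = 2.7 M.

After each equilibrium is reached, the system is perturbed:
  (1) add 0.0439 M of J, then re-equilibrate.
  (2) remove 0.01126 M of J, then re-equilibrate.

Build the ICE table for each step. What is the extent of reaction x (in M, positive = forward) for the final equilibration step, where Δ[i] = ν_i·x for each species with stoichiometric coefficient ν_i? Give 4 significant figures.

Q₀ = 4.226 vs Keq = 0.06007 ⇒ Q>K, reverse
Step 1:
                  M         J         X         D
  Initial   0.03576    0.0386   0.01779       2.7
  Change    0.03077  -0.02051  -0.01026  -0.02051
  Equil     0.06653   0.01809  0.007533     2.679
  solve Keq expr → x = -0.01026; check Q = 0.06007
Then add 0.0439 M of J.
Step 2:
                  M         J         X         D
  Initial   0.06653   0.06199  0.007533     2.679
  Change    0.01689  -0.01126 -0.005629  -0.01126
  Equil     0.08342   0.05073  0.001903     2.668
  solve Keq expr → x = -0.005629; check Q = 0.06007
Then remove 0.01126 M of J.
Step 3:
                  M         J         X         D
  Initial   0.08342   0.03947  0.001903     2.668
  Change  -0.002312  0.001541 7.7057e-04  0.001541
  Equil     0.08111   0.04101  0.002674      2.67
  solve Keq expr → x = 7.7057e-04; check Q = 0.06007

x = 7.7057e-04 M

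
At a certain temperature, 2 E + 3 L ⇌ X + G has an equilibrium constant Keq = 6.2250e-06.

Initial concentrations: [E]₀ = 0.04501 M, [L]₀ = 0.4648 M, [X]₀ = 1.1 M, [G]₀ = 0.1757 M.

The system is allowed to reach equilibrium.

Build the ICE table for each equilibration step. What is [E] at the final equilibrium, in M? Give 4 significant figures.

Q₀ = 950.1 vs Keq = 6.2250e-06 ⇒ Q>K, reverse
Step 1:
                   E          L          X          G
  init       0.04501     0.4648        1.1     0.1757
  Δ           0.3514     0.5271    -0.1757    -0.1757
  eq          0.3964     0.9919     0.9243 1.0328e-06
  solve Keq expr → x = -0.1757; check Q = 6.2250e-06

[E]_eq = 0.3964 M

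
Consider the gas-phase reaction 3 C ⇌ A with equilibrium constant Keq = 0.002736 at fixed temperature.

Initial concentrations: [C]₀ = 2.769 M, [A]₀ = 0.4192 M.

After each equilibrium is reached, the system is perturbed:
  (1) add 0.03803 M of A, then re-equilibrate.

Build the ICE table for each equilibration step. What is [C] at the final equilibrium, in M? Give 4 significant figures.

Q₀ = 0.01974 vs Keq = 0.002736 ⇒ Q>K, reverse
Step 1:
                    C           A
  I             2.769      0.4192
  C             0.864      -0.288
  E             3.633      0.1312
  solve Keq expr → x = -0.288; check Q = 0.002736
Then add 0.03803 M of A.
Step 2:
                    C           A
  I             3.633      0.1692
  C           0.08561    -0.02854
  E             3.719      0.1407
  solve Keq expr → x = -0.02854; check Q = 0.002736

[C]_eq = 3.719 M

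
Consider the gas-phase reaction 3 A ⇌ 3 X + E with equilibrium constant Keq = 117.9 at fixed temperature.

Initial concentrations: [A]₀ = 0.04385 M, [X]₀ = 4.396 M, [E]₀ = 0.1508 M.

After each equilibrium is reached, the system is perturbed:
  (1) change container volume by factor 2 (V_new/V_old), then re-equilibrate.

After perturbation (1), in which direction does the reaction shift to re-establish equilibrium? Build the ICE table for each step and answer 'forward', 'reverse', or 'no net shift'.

Direction: forward

Q₀ = 1.5194e+05 vs Keq = 117.9 ⇒ Q>K, reverse
Step 1:
                  A         X         E
  Initial   0.04385     4.396    0.1508
  Change       0.28     -0.28  -0.09335
  Equil      0.3239     4.116   0.05745
  solve Keq expr → x = -0.09335; check Q = 117.9
Then change container volume by factor 2 (V_new/V_old).
Step 2:
                  A         X         E
  Initial    0.1619     2.058   0.02873
  Change   -0.02187   0.02187   0.00729
  Equil      0.1401      2.08   0.03602
  solve Keq expr → x = 0.00729; check Q = 117.9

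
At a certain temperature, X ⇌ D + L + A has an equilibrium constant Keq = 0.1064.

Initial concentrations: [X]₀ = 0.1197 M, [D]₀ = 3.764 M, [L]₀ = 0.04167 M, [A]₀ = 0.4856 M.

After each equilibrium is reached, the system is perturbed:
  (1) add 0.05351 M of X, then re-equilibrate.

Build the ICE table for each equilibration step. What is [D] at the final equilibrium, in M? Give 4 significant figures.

Q₀ = 0.6363 vs Keq = 0.1064 ⇒ Q>K, reverse
Step 1:
                   X          D          L          A
  I           0.1197      3.764    0.04167     0.4856
  C          0.03212   -0.03212   -0.03212   -0.03212
  E           0.1518      3.732   0.009546     0.4535
  solve Keq expr → x = -0.03212; check Q = 0.1064
Then add 0.05351 M of X.
Step 2:
                   X          D          L          A
  I           0.2053      3.732   0.009546     0.4535
  C        -0.003075   0.003075   0.003075   0.003075
  E           0.2023      3.735    0.01262     0.4566
  solve Keq expr → x = 0.003075; check Q = 0.1064

[D]_eq = 3.735 M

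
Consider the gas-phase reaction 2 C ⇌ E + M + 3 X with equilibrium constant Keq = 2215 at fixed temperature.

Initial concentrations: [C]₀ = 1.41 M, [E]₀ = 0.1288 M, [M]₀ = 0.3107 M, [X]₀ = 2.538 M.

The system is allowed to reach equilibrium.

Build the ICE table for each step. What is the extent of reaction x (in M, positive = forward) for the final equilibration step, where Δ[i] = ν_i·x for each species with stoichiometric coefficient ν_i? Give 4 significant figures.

x = 0.6227 M

Q₀ = 0.3291 vs Keq = 2215 ⇒ Q<K, forward
Step 1:
                  C         E         M         X
  init         1.41    0.1288    0.3107     2.538
  Δ          -1.245    0.6227    0.6227     1.868
  eq         0.1646    0.7515    0.9334     4.406
  solve Keq expr → x = 0.6227; check Q = 2215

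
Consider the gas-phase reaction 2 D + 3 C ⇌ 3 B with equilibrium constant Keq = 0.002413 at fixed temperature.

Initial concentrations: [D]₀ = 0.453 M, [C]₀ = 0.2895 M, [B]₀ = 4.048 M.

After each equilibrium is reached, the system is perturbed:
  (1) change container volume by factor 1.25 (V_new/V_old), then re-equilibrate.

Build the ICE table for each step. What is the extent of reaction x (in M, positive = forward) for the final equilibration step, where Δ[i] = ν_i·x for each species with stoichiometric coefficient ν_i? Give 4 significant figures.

Q₀ = 1.3322e+04 vs Keq = 0.002413 ⇒ Q>K, reverse
Step 1:
                  D         C         B
  Initial     0.453    0.2895     4.048
  Change      2.117     3.176    -3.176
  Equil        2.57     3.465    0.8721
  solve Keq expr → x = -1.059; check Q = 0.002413
Then change container volume by factor 1.25 (V_new/V_old).
Step 2:
                  D         C         B
  Initial     2.056     2.772    0.6977
  Change    0.04764   0.07145  -0.07145
  Equil       2.104     2.844    0.6263
  solve Keq expr → x = -0.02382; check Q = 0.002413

x = -0.02382 M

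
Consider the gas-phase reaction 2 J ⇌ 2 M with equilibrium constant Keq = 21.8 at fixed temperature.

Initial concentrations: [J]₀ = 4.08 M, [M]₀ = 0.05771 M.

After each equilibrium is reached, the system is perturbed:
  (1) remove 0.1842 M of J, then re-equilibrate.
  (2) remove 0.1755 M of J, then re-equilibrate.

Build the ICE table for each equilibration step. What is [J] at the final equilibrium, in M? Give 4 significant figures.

[J]_eq = 0.6664 M

Q₀ = 2.0007e-04 vs Keq = 21.8 ⇒ Q<K, forward
Step 1:
                  J         M
  I            4.08   0.05771
  C           -3.35      3.35
  E          0.7299     3.408
  solve Keq expr → x = 1.675; check Q = 21.8
Then remove 0.1842 M of J.
Step 2:
                  J         M
  I          0.5457     3.408
  C          0.1517   -0.1517
  E          0.6974     3.256
  solve Keq expr → x = -0.07585; check Q = 21.8
Then remove 0.1755 M of J.
Step 3:
                  J         M
  I          0.5219     3.256
  C          0.1445   -0.1445
  E          0.6664     3.112
  solve Keq expr → x = -0.07227; check Q = 21.8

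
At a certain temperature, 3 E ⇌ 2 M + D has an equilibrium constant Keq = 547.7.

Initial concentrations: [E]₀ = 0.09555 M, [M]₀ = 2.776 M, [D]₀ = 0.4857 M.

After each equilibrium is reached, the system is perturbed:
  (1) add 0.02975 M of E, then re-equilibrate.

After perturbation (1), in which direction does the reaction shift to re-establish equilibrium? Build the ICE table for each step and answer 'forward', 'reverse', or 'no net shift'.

Q₀ = 4291 vs Keq = 547.7 ⇒ Q>K, reverse
Step 1:
                  E         M         D
  Initial   0.09555     2.776    0.4857
  Change    0.08771  -0.05847  -0.02924
  Equil      0.1833     2.718    0.4565
  solve Keq expr → x = -0.02924; check Q = 547.7
Then add 0.02975 M of E.
Step 2:
                  E         M         D
  Initial     0.213     2.718    0.4565
  Change   -0.02769   0.01846   0.00923
  Equil      0.1853     2.736    0.4657
  solve Keq expr → x = 0.00923; check Q = 547.7

Direction: forward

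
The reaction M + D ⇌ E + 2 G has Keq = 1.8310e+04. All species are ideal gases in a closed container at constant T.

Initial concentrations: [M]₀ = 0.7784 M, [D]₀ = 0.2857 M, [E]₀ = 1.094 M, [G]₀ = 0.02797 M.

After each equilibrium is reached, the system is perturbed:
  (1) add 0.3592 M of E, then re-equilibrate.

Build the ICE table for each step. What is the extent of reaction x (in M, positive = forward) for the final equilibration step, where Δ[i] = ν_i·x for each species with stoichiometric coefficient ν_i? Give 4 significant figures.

x = -1.4288e-05 M

Q₀ = 0.003848 vs Keq = 1.8310e+04 ⇒ Q<K, forward
Step 1:
                  M         D         E         G
  I          0.7784    0.2857     1.094   0.02797
  C         -0.2856   -0.2856    0.2856    0.5713
  E          0.4928 5.4913e-05      1.38    0.5993
  solve Keq expr → x = 0.2856; check Q = 1.8310e+04
Then add 0.3592 M of E.
Step 2:
                  M         D         E         G
  I          0.4928 5.4913e-05     1.739    0.5993
  C       1.4288e-05 1.4288e-05 -1.4288e-05 -2.8576e-05
  E          0.4928 6.9201e-05     1.739    0.5992
  solve Keq expr → x = -1.4288e-05; check Q = 1.8310e+04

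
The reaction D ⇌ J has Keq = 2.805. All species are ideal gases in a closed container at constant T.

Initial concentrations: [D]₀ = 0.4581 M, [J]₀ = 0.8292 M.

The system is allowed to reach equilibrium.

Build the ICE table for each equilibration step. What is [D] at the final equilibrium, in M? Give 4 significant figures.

Q₀ = 1.81 vs Keq = 2.805 ⇒ Q<K, forward
Step 1:
                    D           J
  init         0.4581      0.8292
  Δ           -0.1198      0.1198
  eq           0.3383       0.949
  solve Keq expr → x = 0.1198; check Q = 2.805

[D]_eq = 0.3383 M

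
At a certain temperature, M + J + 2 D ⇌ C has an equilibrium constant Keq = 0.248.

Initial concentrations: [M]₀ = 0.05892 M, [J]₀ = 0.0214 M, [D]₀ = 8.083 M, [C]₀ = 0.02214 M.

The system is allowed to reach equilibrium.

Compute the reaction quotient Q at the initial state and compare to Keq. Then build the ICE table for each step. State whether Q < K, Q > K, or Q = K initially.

Q₀ = 0.2688 vs Keq = 0.248 ⇒ Q>K, reverse
Step 1:
                   M          J          D          C
  init       0.05892     0.0214      8.083    0.02214
  Δ       7.3572e-04 7.3572e-04   0.001471 -7.3572e-04
  eq         0.05966    0.02214      8.084     0.0214
  solve Keq expr → x = -7.3572e-04; check Q = 0.248

Q₀ = 0.2688; Q > K (proceeds reverse)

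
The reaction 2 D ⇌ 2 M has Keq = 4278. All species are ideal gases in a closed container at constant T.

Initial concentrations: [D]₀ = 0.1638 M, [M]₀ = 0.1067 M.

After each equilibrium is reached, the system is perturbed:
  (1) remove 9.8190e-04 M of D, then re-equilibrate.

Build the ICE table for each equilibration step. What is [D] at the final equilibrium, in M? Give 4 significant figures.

[D]_eq = 0.004059 M

Q₀ = 0.4243 vs Keq = 4278 ⇒ Q<K, forward
Step 1:
                    D           M
  I            0.1638      0.1067
  C           -0.1597      0.1597
  E          0.004073      0.2664
  solve Keq expr → x = 0.07986; check Q = 4278
Then remove 9.8190e-04 M of D.
Step 2:
                    D           M
  I          0.003092      0.2664
  C        9.6711e-04 -9.6711e-04
  E          0.004059      0.2655
  solve Keq expr → x = -4.8356e-04; check Q = 4278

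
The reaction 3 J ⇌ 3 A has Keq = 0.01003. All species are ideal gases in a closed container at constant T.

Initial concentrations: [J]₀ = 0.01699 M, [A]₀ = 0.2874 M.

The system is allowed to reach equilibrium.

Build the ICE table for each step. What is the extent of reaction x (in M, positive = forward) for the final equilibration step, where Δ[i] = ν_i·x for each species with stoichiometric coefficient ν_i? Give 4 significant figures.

Q₀ = 4840 vs Keq = 0.01003 ⇒ Q>K, reverse
Step 1:
                    J           A
  I           0.01699      0.2874
  C            0.2334     -0.2334
  E            0.2504       0.054
  solve Keq expr → x = -0.0778; check Q = 0.01003

x = -0.0778 M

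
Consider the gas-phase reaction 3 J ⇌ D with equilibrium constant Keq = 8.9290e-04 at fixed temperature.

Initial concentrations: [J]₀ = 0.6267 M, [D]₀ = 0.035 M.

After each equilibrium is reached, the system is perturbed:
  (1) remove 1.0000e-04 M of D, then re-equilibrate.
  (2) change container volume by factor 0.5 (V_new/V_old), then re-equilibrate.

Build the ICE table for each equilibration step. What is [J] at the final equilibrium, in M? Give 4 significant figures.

[J]_eq = 1.455 M

Q₀ = 0.1422 vs Keq = 8.9290e-04 ⇒ Q>K, reverse
Step 1:
                  J         D
  init       0.6267     0.035
  Δ           0.104  -0.03465
  eq         0.7307 3.4829e-04
  solve Keq expr → x = -0.03465; check Q = 8.9290e-04
Then remove 1.0000e-04 M of D.
Step 2:
                  J         D
  init       0.7307 2.4829e-04
  Δ       -2.9872e-04 9.9573e-05
  eq         0.7304 3.4786e-04
  solve Keq expr → x = 9.9573e-05; check Q = 8.9290e-04
Then change container volume by factor 0.5 (V_new/V_old).
Step 3:
                  J         D
  init        1.461 6.9572e-04
  Δ       -0.006156  0.002052
  eq          1.455  0.002748
  solve Keq expr → x = 0.002052; check Q = 8.9290e-04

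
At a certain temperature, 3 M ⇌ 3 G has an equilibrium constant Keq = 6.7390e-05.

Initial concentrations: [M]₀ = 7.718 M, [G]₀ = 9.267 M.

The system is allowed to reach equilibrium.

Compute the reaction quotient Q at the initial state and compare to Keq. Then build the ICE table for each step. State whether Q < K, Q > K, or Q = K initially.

Q₀ = 1.731 vs Keq = 6.7390e-05 ⇒ Q>K, reverse
Step 1:
                  M         G
  I           7.718     9.267
  C           8.603    -8.603
  E           16.32    0.6642
  solve Keq expr → x = -2.868; check Q = 6.7390e-05

Q₀ = 1.731; Q > K (proceeds reverse)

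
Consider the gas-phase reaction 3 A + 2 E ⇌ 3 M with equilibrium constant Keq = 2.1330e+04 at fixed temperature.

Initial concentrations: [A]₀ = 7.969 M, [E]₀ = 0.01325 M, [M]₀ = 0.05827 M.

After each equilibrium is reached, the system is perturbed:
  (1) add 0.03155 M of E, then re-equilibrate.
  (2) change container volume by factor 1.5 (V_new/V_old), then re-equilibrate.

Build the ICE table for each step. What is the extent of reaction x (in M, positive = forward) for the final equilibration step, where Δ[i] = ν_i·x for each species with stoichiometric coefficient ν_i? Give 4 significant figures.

x = -2.2819e-06 M

Q₀ = 0.002227 vs Keq = 2.1330e+04 ⇒ Q<K, forward
Step 1:
                  A         E         M
  I           7.969   0.01325   0.05827
  C        -0.01986  -0.01324   0.01986
  E           7.949 6.6726e-06   0.07813
  solve Keq expr → x = 0.006622; check Q = 2.1330e+04
Then add 0.03155 M of E.
Step 2:
                  A         E         M
  I           7.949   0.03156   0.07813
  C        -0.04731  -0.03154   0.04731
  E           7.902 1.3697e-05    0.1254
  solve Keq expr → x = 0.01577; check Q = 2.1330e+04
Then change container volume by factor 1.5 (V_new/V_old).
Step 3:
                  A         E         M
  I           5.268 9.1312e-06   0.08363
  C       6.8458e-06 4.5639e-06 -6.8458e-06
  E           5.268 1.3695e-05   0.08363
  solve Keq expr → x = -2.2819e-06; check Q = 2.1330e+04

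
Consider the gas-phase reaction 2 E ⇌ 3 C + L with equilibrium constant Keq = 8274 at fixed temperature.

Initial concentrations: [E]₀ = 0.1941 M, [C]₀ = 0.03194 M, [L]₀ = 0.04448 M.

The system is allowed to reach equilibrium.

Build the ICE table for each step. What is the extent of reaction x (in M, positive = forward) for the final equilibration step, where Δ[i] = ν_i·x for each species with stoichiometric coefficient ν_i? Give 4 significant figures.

x = 0.09667 M

Q₀ = 3.8470e-05 vs Keq = 8274 ⇒ Q<K, forward
Step 1:
                  E         C         L
  Initial    0.1941   0.03194   0.04448
  Change    -0.1933      0.29   0.09667
  Equil   7.5455e-04     0.322    0.1412
  solve Keq expr → x = 0.09667; check Q = 8274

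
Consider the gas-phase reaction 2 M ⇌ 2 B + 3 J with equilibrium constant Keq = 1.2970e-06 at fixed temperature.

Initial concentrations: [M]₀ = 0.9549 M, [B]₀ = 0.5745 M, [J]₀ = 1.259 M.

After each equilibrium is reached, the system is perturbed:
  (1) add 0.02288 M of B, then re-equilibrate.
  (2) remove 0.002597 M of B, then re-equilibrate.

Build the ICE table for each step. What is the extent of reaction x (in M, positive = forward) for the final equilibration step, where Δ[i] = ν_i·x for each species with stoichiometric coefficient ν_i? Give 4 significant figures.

x = 0.001236 M

Q₀ = 0.7223 vs Keq = 1.2970e-06 ⇒ Q>K, reverse
Step 1:
                   M          B          J
  Initial     0.9549     0.5745      1.259
  Change      0.5678    -0.5678    -0.8517
  Equil        1.523   0.006672     0.4073
  solve Keq expr → x = -0.2839; check Q = 1.2970e-06
Then add 0.02288 M of B.
Step 2:
                   M          B          J
  Initial      1.523    0.02955     0.4073
  Change     0.02188   -0.02188   -0.03281
  Equil        1.545   0.007677     0.3744
  solve Keq expr → x = -0.01094; check Q = 1.2970e-06
Then remove 0.002597 M of B.
Step 3:
                   M          B          J
  Initial      1.545    0.00508     0.3744
  Change   -0.002472   0.002472   0.003708
  Equil        1.542   0.007552     0.3782
  solve Keq expr → x = 0.001236; check Q = 1.2970e-06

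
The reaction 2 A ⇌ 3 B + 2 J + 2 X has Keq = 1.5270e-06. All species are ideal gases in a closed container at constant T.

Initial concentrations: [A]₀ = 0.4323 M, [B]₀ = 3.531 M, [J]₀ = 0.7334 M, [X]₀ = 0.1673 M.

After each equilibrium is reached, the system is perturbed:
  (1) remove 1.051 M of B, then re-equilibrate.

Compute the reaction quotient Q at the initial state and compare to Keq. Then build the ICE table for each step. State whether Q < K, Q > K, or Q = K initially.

Q₀ = 3.546; Q > K (proceeds reverse)

Q₀ = 3.546 vs Keq = 1.5270e-06 ⇒ Q>K, reverse
Step 1:
                   A          B          J          X
  I           0.4323      3.531     0.7334     0.1673
  C           0.1671    -0.2506    -0.1671    -0.1671
  E           0.5994       3.28     0.5663 2.2013e-04
  solve Keq expr → x = -0.08354; check Q = 1.5270e-06
Then remove 1.051 M of B.
Step 2:
                   A          B          J          X
  I           0.5994      2.229     0.5663 2.2013e-04
  C       -1.7247e-04 2.5871e-04 1.7247e-04 1.7247e-04
  E           0.5992       2.23     0.5665 3.9260e-04
  solve Keq expr → x = 8.6237e-05; check Q = 1.5270e-06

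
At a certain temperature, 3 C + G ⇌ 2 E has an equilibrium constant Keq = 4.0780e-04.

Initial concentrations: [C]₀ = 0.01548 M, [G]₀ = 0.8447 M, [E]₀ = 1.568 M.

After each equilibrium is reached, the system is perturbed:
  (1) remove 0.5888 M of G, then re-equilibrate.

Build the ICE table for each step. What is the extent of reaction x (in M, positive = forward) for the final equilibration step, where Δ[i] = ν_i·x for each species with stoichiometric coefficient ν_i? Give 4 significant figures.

Q₀ = 7.8465e+05 vs Keq = 4.0780e-04 ⇒ Q>K, reverse
Step 1:
                    C           G           E
  init        0.01548      0.8447       1.568
  Δ             2.224      0.7414      -1.483
  eq             2.24       1.586     0.08524
  solve Keq expr → x = -0.7414; check Q = 4.0780e-04
Then remove 0.5888 M of G.
Step 2:
                    C           G           E
  init           2.24      0.9973     0.08524
  Δ           0.02439    0.008131    -0.01626
  eq            2.264       1.005     0.06898
  solve Keq expr → x = -0.008131; check Q = 4.0780e-04

x = -0.008131 M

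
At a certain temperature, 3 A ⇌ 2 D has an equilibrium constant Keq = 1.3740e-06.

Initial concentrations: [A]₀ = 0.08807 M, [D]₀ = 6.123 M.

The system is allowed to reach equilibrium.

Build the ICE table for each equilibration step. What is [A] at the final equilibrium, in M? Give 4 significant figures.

[A]_eq = 9.223 M

Q₀ = 5.4884e+04 vs Keq = 1.3740e-06 ⇒ Q>K, reverse
Step 1:
                   A          D
  Initial    0.08807      6.123
  Change       9.135      -6.09
  Equil        9.223    0.03283
  solve Keq expr → x = -3.045; check Q = 1.3740e-06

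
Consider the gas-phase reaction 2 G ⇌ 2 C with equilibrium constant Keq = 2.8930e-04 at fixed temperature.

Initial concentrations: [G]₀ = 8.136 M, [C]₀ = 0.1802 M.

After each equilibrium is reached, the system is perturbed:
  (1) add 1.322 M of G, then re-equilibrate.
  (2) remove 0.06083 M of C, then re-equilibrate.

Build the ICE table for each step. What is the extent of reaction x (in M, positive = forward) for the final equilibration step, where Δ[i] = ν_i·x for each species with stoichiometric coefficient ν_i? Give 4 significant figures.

x = 0.02991 M

Q₀ = 4.9055e-04 vs Keq = 2.8930e-04 ⇒ Q>K, reverse
Step 1:
                  G         C
  I           8.136    0.1802
  C         0.04112  -0.04112
  E           8.177    0.1391
  solve Keq expr → x = -0.02056; check Q = 2.8930e-04
Then add 1.322 M of G.
Step 2:
                  G         C
  I           9.499    0.1391
  C        -0.02211   0.02211
  E           9.477    0.1612
  solve Keq expr → x = 0.01105; check Q = 2.8930e-04
Then remove 0.06083 M of C.
Step 3:
                  G         C
  I           9.477    0.1004
  C        -0.05981   0.05981
  E           9.417    0.1602
  solve Keq expr → x = 0.02991; check Q = 2.8930e-04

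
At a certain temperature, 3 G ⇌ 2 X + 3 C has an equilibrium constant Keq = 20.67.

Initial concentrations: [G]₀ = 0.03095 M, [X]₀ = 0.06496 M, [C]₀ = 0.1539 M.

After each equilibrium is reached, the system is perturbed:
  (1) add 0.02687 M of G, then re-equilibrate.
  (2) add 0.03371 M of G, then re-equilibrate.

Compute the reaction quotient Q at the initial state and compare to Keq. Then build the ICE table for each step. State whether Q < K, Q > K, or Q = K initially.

Q₀ = 0.5188 vs Keq = 20.67 ⇒ Q<K, forward
Step 1:
                  G         X         C
  I         0.03095   0.06496    0.1539
  C        -0.01943   0.01295   0.01943
  E         0.01152   0.07791    0.1733
  solve Keq expr → x = 0.006476; check Q = 20.67
Then add 0.02687 M of G.
Step 2:
                  G         X         C
  I         0.03839   0.07791    0.1733
  C        -0.02359   0.01573   0.02359
  E          0.0148   0.09364    0.1969
  solve Keq expr → x = 0.007865; check Q = 20.67
Then add 0.03371 M of G.
Step 3:
                  G         X         C
  I         0.04851   0.09364    0.1969
  C        -0.02923   0.01949   0.02923
  E         0.01928    0.1131    0.2262
  solve Keq expr → x = 0.009744; check Q = 20.67

Q₀ = 0.5188; Q < K (proceeds forward)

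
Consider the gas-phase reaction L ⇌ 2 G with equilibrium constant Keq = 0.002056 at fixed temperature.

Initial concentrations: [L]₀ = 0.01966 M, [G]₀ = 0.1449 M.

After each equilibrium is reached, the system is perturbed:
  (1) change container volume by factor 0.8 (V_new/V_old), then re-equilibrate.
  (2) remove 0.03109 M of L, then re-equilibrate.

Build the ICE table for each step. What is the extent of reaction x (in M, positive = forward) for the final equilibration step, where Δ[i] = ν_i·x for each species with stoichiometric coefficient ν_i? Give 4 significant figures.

x = -0.001119 M

Q₀ = 1.068 vs Keq = 0.002056 ⇒ Q>K, reverse
Step 1:
                    L           G
  init        0.01966      0.1449
  Δ           0.06582     -0.1316
  eq          0.08548     0.01326
  solve Keq expr → x = -0.06582; check Q = 0.002056
Then change container volume by factor 0.8 (V_new/V_old).
Step 2:
                    L           G
  init         0.1069     0.01657
  Δ        8.4548e-04   -0.001691
  eq           0.1077     0.01488
  solve Keq expr → x = -8.4548e-04; check Q = 0.002056
Then remove 0.03109 M of L.
Step 3:
                    L           G
  init        0.07661     0.01488
  Δ          0.001119   -0.002239
  eq          0.07773     0.01264
  solve Keq expr → x = -0.001119; check Q = 0.002056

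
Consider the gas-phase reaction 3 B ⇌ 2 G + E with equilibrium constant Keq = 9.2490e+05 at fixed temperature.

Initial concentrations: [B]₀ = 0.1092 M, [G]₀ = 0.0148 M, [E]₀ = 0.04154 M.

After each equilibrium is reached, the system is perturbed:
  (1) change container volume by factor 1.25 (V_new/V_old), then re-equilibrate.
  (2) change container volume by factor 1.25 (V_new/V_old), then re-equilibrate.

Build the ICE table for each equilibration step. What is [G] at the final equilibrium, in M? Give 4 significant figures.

Q₀ = 0.006988 vs Keq = 9.2490e+05 ⇒ Q<K, forward
Step 1:
                  B         G         E
  I          0.1092    0.0148   0.04154
  C         -0.1083   0.07223   0.03611
  E       8.5992e-04   0.08703   0.07765
  solve Keq expr → x = 0.03611; check Q = 9.2490e+05
Then change container volume by factor 1.25 (V_new/V_old).
Step 2:
                  B         G         E
  I       6.8793e-04   0.06962   0.06212
  C               0         0         0
  E       6.8793e-04   0.06962   0.06212
  solve Keq expr → x = 0; check Q = 9.2490e+05
Then change container volume by factor 1.25 (V_new/V_old).
Step 3:
                  B         G         E
  I       5.5035e-04    0.0557    0.0497
  C               0         0         0
  E       5.5035e-04    0.0557    0.0497
  solve Keq expr → x = 0; check Q = 9.2490e+05

[G]_eq = 0.0557 M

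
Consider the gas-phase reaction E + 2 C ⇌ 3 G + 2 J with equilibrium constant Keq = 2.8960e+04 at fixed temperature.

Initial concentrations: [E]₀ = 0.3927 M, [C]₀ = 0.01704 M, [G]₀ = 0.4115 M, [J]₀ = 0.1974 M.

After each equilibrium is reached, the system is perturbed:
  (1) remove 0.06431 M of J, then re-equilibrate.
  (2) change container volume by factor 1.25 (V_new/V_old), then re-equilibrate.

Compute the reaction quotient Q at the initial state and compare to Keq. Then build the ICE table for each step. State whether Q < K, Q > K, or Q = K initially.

Q₀ = 23.81 vs Keq = 2.8960e+04 ⇒ Q<K, forward
Step 1:
                    E           C           G           J
  I            0.3927     0.01704      0.4115      0.1974
  C         -0.008228    -0.01646     0.02468     0.01646
  E            0.3845  5.8384e-04      0.4362      0.2139
  solve Keq expr → x = 0.008228; check Q = 2.8960e+04
Then remove 0.06431 M of J.
Step 2:
                    E           C           G           J
  I            0.3845  5.8384e-04      0.4362      0.1495
  C       -8.7339e-05 -1.7468e-04  2.6202e-04  1.7468e-04
  E            0.3844  4.0916e-04      0.4364      0.1497
  solve Keq expr → x = 8.7339e-05; check Q = 2.8960e+04
Then change container volume by factor 1.25 (V_new/V_old).
Step 3:
                    E           C           G           J
  I            0.3075  3.2733e-04      0.3492      0.1198
  C       -3.2600e-05 -6.5200e-05  9.7799e-05  6.5200e-05
  E            0.3075  2.6213e-04      0.3493      0.1198
  solve Keq expr → x = 3.2600e-05; check Q = 2.8960e+04

Q₀ = 23.81; Q < K (proceeds forward)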